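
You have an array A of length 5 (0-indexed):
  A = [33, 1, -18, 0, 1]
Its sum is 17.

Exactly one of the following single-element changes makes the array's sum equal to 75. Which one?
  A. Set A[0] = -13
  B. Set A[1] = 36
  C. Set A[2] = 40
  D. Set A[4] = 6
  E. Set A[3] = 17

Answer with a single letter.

Answer: C

Derivation:
Option A: A[0] 33->-13, delta=-46, new_sum=17+(-46)=-29
Option B: A[1] 1->36, delta=35, new_sum=17+(35)=52
Option C: A[2] -18->40, delta=58, new_sum=17+(58)=75 <-- matches target
Option D: A[4] 1->6, delta=5, new_sum=17+(5)=22
Option E: A[3] 0->17, delta=17, new_sum=17+(17)=34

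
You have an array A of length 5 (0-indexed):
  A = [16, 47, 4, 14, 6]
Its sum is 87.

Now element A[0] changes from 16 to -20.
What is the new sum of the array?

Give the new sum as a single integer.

Answer: 51

Derivation:
Old value at index 0: 16
New value at index 0: -20
Delta = -20 - 16 = -36
New sum = old_sum + delta = 87 + (-36) = 51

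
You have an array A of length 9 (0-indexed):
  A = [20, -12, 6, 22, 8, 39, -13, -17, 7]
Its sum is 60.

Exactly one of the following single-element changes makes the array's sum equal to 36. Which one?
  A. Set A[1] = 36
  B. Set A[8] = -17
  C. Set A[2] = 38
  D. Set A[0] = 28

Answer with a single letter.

Answer: B

Derivation:
Option A: A[1] -12->36, delta=48, new_sum=60+(48)=108
Option B: A[8] 7->-17, delta=-24, new_sum=60+(-24)=36 <-- matches target
Option C: A[2] 6->38, delta=32, new_sum=60+(32)=92
Option D: A[0] 20->28, delta=8, new_sum=60+(8)=68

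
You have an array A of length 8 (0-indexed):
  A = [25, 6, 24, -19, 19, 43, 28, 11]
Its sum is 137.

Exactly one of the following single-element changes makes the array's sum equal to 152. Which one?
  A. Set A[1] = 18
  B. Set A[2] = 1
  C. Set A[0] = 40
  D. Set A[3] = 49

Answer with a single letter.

Option A: A[1] 6->18, delta=12, new_sum=137+(12)=149
Option B: A[2] 24->1, delta=-23, new_sum=137+(-23)=114
Option C: A[0] 25->40, delta=15, new_sum=137+(15)=152 <-- matches target
Option D: A[3] -19->49, delta=68, new_sum=137+(68)=205

Answer: C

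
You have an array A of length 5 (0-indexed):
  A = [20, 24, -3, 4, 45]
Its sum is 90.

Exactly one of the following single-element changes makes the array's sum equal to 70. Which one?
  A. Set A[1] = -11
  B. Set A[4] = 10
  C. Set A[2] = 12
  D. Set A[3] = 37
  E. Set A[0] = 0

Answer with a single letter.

Answer: E

Derivation:
Option A: A[1] 24->-11, delta=-35, new_sum=90+(-35)=55
Option B: A[4] 45->10, delta=-35, new_sum=90+(-35)=55
Option C: A[2] -3->12, delta=15, new_sum=90+(15)=105
Option D: A[3] 4->37, delta=33, new_sum=90+(33)=123
Option E: A[0] 20->0, delta=-20, new_sum=90+(-20)=70 <-- matches target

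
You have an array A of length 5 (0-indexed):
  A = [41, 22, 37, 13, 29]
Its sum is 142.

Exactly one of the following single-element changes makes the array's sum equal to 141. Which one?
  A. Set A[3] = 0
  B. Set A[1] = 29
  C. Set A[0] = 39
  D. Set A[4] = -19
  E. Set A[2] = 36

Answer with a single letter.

Answer: E

Derivation:
Option A: A[3] 13->0, delta=-13, new_sum=142+(-13)=129
Option B: A[1] 22->29, delta=7, new_sum=142+(7)=149
Option C: A[0] 41->39, delta=-2, new_sum=142+(-2)=140
Option D: A[4] 29->-19, delta=-48, new_sum=142+(-48)=94
Option E: A[2] 37->36, delta=-1, new_sum=142+(-1)=141 <-- matches target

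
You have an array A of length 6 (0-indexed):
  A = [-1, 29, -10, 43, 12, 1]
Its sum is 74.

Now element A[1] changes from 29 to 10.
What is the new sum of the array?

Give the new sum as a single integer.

Answer: 55

Derivation:
Old value at index 1: 29
New value at index 1: 10
Delta = 10 - 29 = -19
New sum = old_sum + delta = 74 + (-19) = 55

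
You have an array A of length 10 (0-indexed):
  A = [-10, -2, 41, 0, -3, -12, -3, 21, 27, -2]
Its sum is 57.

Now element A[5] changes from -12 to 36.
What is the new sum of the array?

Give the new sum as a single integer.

Answer: 105

Derivation:
Old value at index 5: -12
New value at index 5: 36
Delta = 36 - -12 = 48
New sum = old_sum + delta = 57 + (48) = 105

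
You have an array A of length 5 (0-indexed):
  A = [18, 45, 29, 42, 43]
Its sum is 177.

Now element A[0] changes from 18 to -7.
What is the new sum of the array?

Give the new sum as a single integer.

Answer: 152

Derivation:
Old value at index 0: 18
New value at index 0: -7
Delta = -7 - 18 = -25
New sum = old_sum + delta = 177 + (-25) = 152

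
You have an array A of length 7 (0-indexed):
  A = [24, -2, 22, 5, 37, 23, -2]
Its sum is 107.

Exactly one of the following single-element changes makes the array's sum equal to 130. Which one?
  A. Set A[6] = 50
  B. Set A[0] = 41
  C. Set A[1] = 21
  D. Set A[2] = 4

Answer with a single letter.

Option A: A[6] -2->50, delta=52, new_sum=107+(52)=159
Option B: A[0] 24->41, delta=17, new_sum=107+(17)=124
Option C: A[1] -2->21, delta=23, new_sum=107+(23)=130 <-- matches target
Option D: A[2] 22->4, delta=-18, new_sum=107+(-18)=89

Answer: C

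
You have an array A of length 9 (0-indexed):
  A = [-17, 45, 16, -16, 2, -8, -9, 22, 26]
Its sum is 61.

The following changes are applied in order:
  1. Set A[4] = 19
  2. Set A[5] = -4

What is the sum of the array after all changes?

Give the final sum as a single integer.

Initial sum: 61
Change 1: A[4] 2 -> 19, delta = 17, sum = 78
Change 2: A[5] -8 -> -4, delta = 4, sum = 82

Answer: 82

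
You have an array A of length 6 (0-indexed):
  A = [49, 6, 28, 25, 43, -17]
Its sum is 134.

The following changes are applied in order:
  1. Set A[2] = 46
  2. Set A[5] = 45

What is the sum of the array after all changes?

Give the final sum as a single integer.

Initial sum: 134
Change 1: A[2] 28 -> 46, delta = 18, sum = 152
Change 2: A[5] -17 -> 45, delta = 62, sum = 214

Answer: 214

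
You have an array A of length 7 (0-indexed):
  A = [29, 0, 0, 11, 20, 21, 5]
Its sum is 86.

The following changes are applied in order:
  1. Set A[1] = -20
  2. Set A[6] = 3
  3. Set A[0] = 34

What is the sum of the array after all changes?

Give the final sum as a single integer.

Initial sum: 86
Change 1: A[1] 0 -> -20, delta = -20, sum = 66
Change 2: A[6] 5 -> 3, delta = -2, sum = 64
Change 3: A[0] 29 -> 34, delta = 5, sum = 69

Answer: 69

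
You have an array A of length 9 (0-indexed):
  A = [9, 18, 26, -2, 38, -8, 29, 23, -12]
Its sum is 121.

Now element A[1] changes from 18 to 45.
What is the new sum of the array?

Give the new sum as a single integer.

Old value at index 1: 18
New value at index 1: 45
Delta = 45 - 18 = 27
New sum = old_sum + delta = 121 + (27) = 148

Answer: 148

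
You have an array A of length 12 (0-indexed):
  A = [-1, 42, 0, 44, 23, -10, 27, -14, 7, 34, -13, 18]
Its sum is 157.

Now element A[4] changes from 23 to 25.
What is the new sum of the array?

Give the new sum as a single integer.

Old value at index 4: 23
New value at index 4: 25
Delta = 25 - 23 = 2
New sum = old_sum + delta = 157 + (2) = 159

Answer: 159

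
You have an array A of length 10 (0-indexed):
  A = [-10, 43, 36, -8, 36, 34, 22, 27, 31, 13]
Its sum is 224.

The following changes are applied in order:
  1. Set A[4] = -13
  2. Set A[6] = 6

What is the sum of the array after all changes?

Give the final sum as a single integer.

Answer: 159

Derivation:
Initial sum: 224
Change 1: A[4] 36 -> -13, delta = -49, sum = 175
Change 2: A[6] 22 -> 6, delta = -16, sum = 159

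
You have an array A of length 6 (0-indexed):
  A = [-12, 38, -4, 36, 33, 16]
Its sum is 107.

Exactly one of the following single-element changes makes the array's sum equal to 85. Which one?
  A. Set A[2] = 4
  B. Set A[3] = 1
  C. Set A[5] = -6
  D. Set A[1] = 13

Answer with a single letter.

Answer: C

Derivation:
Option A: A[2] -4->4, delta=8, new_sum=107+(8)=115
Option B: A[3] 36->1, delta=-35, new_sum=107+(-35)=72
Option C: A[5] 16->-6, delta=-22, new_sum=107+(-22)=85 <-- matches target
Option D: A[1] 38->13, delta=-25, new_sum=107+(-25)=82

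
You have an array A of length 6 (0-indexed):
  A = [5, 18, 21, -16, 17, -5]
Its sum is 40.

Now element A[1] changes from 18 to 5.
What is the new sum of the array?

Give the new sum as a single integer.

Answer: 27

Derivation:
Old value at index 1: 18
New value at index 1: 5
Delta = 5 - 18 = -13
New sum = old_sum + delta = 40 + (-13) = 27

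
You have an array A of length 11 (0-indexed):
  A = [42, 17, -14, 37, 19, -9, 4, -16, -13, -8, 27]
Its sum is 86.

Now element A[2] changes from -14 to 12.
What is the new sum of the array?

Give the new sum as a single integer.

Old value at index 2: -14
New value at index 2: 12
Delta = 12 - -14 = 26
New sum = old_sum + delta = 86 + (26) = 112

Answer: 112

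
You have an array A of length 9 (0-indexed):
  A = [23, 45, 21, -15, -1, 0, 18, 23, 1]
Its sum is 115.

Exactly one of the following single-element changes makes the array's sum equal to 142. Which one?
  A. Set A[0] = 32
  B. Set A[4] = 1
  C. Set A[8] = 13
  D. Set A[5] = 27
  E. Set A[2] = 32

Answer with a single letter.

Option A: A[0] 23->32, delta=9, new_sum=115+(9)=124
Option B: A[4] -1->1, delta=2, new_sum=115+(2)=117
Option C: A[8] 1->13, delta=12, new_sum=115+(12)=127
Option D: A[5] 0->27, delta=27, new_sum=115+(27)=142 <-- matches target
Option E: A[2] 21->32, delta=11, new_sum=115+(11)=126

Answer: D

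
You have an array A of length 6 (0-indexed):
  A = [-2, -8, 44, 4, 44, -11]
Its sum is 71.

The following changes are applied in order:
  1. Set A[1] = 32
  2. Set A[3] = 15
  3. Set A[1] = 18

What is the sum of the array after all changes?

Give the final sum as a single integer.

Initial sum: 71
Change 1: A[1] -8 -> 32, delta = 40, sum = 111
Change 2: A[3] 4 -> 15, delta = 11, sum = 122
Change 3: A[1] 32 -> 18, delta = -14, sum = 108

Answer: 108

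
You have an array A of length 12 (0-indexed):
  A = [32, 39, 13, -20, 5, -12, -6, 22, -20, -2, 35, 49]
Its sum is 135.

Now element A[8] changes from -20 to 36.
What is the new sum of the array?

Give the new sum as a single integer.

Answer: 191

Derivation:
Old value at index 8: -20
New value at index 8: 36
Delta = 36 - -20 = 56
New sum = old_sum + delta = 135 + (56) = 191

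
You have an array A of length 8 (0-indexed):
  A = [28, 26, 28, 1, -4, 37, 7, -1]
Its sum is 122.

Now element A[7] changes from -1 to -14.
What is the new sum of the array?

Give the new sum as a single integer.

Answer: 109

Derivation:
Old value at index 7: -1
New value at index 7: -14
Delta = -14 - -1 = -13
New sum = old_sum + delta = 122 + (-13) = 109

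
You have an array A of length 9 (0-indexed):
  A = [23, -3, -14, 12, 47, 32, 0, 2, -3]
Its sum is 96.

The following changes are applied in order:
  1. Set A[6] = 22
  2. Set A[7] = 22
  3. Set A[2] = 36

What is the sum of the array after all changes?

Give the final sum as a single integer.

Answer: 188

Derivation:
Initial sum: 96
Change 1: A[6] 0 -> 22, delta = 22, sum = 118
Change 2: A[7] 2 -> 22, delta = 20, sum = 138
Change 3: A[2] -14 -> 36, delta = 50, sum = 188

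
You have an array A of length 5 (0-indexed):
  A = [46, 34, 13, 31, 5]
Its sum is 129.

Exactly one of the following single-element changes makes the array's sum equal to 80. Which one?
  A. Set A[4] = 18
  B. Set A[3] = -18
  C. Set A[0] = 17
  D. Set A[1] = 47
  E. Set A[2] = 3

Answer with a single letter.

Answer: B

Derivation:
Option A: A[4] 5->18, delta=13, new_sum=129+(13)=142
Option B: A[3] 31->-18, delta=-49, new_sum=129+(-49)=80 <-- matches target
Option C: A[0] 46->17, delta=-29, new_sum=129+(-29)=100
Option D: A[1] 34->47, delta=13, new_sum=129+(13)=142
Option E: A[2] 13->3, delta=-10, new_sum=129+(-10)=119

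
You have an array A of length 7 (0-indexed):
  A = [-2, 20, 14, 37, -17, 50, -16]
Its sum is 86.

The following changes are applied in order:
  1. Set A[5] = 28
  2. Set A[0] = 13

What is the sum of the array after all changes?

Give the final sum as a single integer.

Answer: 79

Derivation:
Initial sum: 86
Change 1: A[5] 50 -> 28, delta = -22, sum = 64
Change 2: A[0] -2 -> 13, delta = 15, sum = 79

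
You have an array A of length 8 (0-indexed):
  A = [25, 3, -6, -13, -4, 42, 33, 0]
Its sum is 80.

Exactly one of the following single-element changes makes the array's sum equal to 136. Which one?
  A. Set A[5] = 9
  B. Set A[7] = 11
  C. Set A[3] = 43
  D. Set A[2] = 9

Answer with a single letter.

Answer: C

Derivation:
Option A: A[5] 42->9, delta=-33, new_sum=80+(-33)=47
Option B: A[7] 0->11, delta=11, new_sum=80+(11)=91
Option C: A[3] -13->43, delta=56, new_sum=80+(56)=136 <-- matches target
Option D: A[2] -6->9, delta=15, new_sum=80+(15)=95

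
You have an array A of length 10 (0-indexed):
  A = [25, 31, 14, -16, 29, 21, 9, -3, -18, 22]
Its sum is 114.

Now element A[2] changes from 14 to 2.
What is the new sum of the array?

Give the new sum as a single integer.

Old value at index 2: 14
New value at index 2: 2
Delta = 2 - 14 = -12
New sum = old_sum + delta = 114 + (-12) = 102

Answer: 102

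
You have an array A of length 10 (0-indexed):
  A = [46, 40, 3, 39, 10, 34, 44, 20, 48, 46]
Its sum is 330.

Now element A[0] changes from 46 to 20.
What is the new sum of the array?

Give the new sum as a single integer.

Old value at index 0: 46
New value at index 0: 20
Delta = 20 - 46 = -26
New sum = old_sum + delta = 330 + (-26) = 304

Answer: 304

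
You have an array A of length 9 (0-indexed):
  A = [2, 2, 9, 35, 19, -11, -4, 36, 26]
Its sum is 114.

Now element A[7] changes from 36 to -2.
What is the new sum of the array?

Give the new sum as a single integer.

Answer: 76

Derivation:
Old value at index 7: 36
New value at index 7: -2
Delta = -2 - 36 = -38
New sum = old_sum + delta = 114 + (-38) = 76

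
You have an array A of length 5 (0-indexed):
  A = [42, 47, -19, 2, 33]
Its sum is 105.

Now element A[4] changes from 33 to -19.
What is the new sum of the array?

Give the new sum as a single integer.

Old value at index 4: 33
New value at index 4: -19
Delta = -19 - 33 = -52
New sum = old_sum + delta = 105 + (-52) = 53

Answer: 53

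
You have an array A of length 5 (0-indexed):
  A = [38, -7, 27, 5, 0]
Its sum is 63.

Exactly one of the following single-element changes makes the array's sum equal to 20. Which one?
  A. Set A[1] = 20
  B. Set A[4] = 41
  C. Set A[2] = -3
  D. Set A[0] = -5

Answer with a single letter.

Answer: D

Derivation:
Option A: A[1] -7->20, delta=27, new_sum=63+(27)=90
Option B: A[4] 0->41, delta=41, new_sum=63+(41)=104
Option C: A[2] 27->-3, delta=-30, new_sum=63+(-30)=33
Option D: A[0] 38->-5, delta=-43, new_sum=63+(-43)=20 <-- matches target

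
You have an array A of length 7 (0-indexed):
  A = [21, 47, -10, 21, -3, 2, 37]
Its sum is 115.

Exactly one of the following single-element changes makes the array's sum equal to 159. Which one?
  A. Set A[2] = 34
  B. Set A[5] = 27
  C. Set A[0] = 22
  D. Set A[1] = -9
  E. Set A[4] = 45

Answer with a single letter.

Answer: A

Derivation:
Option A: A[2] -10->34, delta=44, new_sum=115+(44)=159 <-- matches target
Option B: A[5] 2->27, delta=25, new_sum=115+(25)=140
Option C: A[0] 21->22, delta=1, new_sum=115+(1)=116
Option D: A[1] 47->-9, delta=-56, new_sum=115+(-56)=59
Option E: A[4] -3->45, delta=48, new_sum=115+(48)=163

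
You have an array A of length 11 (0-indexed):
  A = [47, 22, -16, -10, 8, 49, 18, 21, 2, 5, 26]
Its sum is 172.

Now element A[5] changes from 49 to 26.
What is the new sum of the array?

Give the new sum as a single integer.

Old value at index 5: 49
New value at index 5: 26
Delta = 26 - 49 = -23
New sum = old_sum + delta = 172 + (-23) = 149

Answer: 149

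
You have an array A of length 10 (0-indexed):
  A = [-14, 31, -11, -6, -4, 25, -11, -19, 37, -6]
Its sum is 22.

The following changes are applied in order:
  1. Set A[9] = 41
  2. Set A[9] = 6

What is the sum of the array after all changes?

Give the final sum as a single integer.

Initial sum: 22
Change 1: A[9] -6 -> 41, delta = 47, sum = 69
Change 2: A[9] 41 -> 6, delta = -35, sum = 34

Answer: 34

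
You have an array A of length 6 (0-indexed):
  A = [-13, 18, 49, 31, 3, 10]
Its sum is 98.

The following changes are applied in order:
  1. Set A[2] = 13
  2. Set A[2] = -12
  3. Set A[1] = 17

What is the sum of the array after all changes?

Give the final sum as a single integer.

Initial sum: 98
Change 1: A[2] 49 -> 13, delta = -36, sum = 62
Change 2: A[2] 13 -> -12, delta = -25, sum = 37
Change 3: A[1] 18 -> 17, delta = -1, sum = 36

Answer: 36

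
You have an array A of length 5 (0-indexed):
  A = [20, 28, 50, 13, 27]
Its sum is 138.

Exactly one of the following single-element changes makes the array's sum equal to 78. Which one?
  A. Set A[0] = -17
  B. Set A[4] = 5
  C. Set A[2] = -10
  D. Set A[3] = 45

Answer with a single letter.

Option A: A[0] 20->-17, delta=-37, new_sum=138+(-37)=101
Option B: A[4] 27->5, delta=-22, new_sum=138+(-22)=116
Option C: A[2] 50->-10, delta=-60, new_sum=138+(-60)=78 <-- matches target
Option D: A[3] 13->45, delta=32, new_sum=138+(32)=170

Answer: C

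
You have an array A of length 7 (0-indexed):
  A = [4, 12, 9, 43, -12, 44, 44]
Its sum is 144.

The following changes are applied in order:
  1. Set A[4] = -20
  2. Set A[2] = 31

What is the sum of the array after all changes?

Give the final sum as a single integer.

Initial sum: 144
Change 1: A[4] -12 -> -20, delta = -8, sum = 136
Change 2: A[2] 9 -> 31, delta = 22, sum = 158

Answer: 158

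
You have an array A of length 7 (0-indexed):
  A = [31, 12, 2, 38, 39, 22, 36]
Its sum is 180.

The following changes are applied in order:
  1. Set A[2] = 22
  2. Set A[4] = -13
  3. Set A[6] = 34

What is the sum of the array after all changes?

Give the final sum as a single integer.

Answer: 146

Derivation:
Initial sum: 180
Change 1: A[2] 2 -> 22, delta = 20, sum = 200
Change 2: A[4] 39 -> -13, delta = -52, sum = 148
Change 3: A[6] 36 -> 34, delta = -2, sum = 146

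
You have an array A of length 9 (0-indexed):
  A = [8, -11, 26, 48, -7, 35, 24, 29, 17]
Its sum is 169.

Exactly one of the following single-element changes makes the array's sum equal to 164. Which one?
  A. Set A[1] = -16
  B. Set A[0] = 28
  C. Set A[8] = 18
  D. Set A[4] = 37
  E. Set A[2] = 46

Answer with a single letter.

Option A: A[1] -11->-16, delta=-5, new_sum=169+(-5)=164 <-- matches target
Option B: A[0] 8->28, delta=20, new_sum=169+(20)=189
Option C: A[8] 17->18, delta=1, new_sum=169+(1)=170
Option D: A[4] -7->37, delta=44, new_sum=169+(44)=213
Option E: A[2] 26->46, delta=20, new_sum=169+(20)=189

Answer: A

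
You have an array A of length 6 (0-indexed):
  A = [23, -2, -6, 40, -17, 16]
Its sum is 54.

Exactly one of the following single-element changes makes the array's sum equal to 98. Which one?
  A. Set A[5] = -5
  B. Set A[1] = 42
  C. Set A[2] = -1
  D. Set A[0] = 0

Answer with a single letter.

Answer: B

Derivation:
Option A: A[5] 16->-5, delta=-21, new_sum=54+(-21)=33
Option B: A[1] -2->42, delta=44, new_sum=54+(44)=98 <-- matches target
Option C: A[2] -6->-1, delta=5, new_sum=54+(5)=59
Option D: A[0] 23->0, delta=-23, new_sum=54+(-23)=31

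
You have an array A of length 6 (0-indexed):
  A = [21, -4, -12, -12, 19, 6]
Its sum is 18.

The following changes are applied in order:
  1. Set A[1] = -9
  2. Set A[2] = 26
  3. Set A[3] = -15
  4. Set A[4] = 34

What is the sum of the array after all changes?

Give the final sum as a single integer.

Answer: 63

Derivation:
Initial sum: 18
Change 1: A[1] -4 -> -9, delta = -5, sum = 13
Change 2: A[2] -12 -> 26, delta = 38, sum = 51
Change 3: A[3] -12 -> -15, delta = -3, sum = 48
Change 4: A[4] 19 -> 34, delta = 15, sum = 63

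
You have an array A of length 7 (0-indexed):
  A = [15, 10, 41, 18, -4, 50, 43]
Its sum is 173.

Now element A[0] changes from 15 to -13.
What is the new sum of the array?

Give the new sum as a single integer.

Old value at index 0: 15
New value at index 0: -13
Delta = -13 - 15 = -28
New sum = old_sum + delta = 173 + (-28) = 145

Answer: 145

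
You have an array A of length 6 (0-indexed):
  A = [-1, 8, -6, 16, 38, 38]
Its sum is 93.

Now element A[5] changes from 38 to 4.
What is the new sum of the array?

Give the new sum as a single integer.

Old value at index 5: 38
New value at index 5: 4
Delta = 4 - 38 = -34
New sum = old_sum + delta = 93 + (-34) = 59

Answer: 59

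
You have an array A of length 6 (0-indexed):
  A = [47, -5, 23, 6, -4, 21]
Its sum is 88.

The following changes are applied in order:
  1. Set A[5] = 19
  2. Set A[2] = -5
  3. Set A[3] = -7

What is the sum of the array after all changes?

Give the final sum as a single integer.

Initial sum: 88
Change 1: A[5] 21 -> 19, delta = -2, sum = 86
Change 2: A[2] 23 -> -5, delta = -28, sum = 58
Change 3: A[3] 6 -> -7, delta = -13, sum = 45

Answer: 45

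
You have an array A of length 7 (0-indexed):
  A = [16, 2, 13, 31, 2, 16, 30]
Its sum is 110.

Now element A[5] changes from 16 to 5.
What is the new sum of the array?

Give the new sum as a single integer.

Old value at index 5: 16
New value at index 5: 5
Delta = 5 - 16 = -11
New sum = old_sum + delta = 110 + (-11) = 99

Answer: 99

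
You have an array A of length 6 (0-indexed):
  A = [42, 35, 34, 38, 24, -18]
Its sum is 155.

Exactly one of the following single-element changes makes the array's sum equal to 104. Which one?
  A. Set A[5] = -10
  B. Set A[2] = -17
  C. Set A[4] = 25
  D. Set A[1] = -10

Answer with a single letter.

Option A: A[5] -18->-10, delta=8, new_sum=155+(8)=163
Option B: A[2] 34->-17, delta=-51, new_sum=155+(-51)=104 <-- matches target
Option C: A[4] 24->25, delta=1, new_sum=155+(1)=156
Option D: A[1] 35->-10, delta=-45, new_sum=155+(-45)=110

Answer: B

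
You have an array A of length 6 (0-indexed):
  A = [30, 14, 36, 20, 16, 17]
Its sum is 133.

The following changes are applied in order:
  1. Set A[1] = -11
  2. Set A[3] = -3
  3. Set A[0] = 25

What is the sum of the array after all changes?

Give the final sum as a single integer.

Answer: 80

Derivation:
Initial sum: 133
Change 1: A[1] 14 -> -11, delta = -25, sum = 108
Change 2: A[3] 20 -> -3, delta = -23, sum = 85
Change 3: A[0] 30 -> 25, delta = -5, sum = 80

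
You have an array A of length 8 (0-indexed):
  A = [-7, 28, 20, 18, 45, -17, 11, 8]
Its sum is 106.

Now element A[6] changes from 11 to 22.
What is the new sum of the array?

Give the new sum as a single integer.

Answer: 117

Derivation:
Old value at index 6: 11
New value at index 6: 22
Delta = 22 - 11 = 11
New sum = old_sum + delta = 106 + (11) = 117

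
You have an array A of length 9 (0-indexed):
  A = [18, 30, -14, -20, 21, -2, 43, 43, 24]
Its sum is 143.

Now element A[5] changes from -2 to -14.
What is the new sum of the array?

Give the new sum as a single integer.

Answer: 131

Derivation:
Old value at index 5: -2
New value at index 5: -14
Delta = -14 - -2 = -12
New sum = old_sum + delta = 143 + (-12) = 131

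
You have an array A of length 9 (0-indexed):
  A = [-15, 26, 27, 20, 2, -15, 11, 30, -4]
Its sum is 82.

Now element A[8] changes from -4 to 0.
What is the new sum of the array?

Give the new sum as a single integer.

Answer: 86

Derivation:
Old value at index 8: -4
New value at index 8: 0
Delta = 0 - -4 = 4
New sum = old_sum + delta = 82 + (4) = 86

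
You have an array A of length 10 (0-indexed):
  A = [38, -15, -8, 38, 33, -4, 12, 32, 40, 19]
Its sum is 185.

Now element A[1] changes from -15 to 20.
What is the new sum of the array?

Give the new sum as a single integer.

Answer: 220

Derivation:
Old value at index 1: -15
New value at index 1: 20
Delta = 20 - -15 = 35
New sum = old_sum + delta = 185 + (35) = 220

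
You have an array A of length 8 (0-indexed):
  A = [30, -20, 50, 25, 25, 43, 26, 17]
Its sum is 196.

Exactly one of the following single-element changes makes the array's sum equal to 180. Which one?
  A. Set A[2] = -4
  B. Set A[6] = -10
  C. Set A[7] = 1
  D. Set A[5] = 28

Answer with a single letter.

Answer: C

Derivation:
Option A: A[2] 50->-4, delta=-54, new_sum=196+(-54)=142
Option B: A[6] 26->-10, delta=-36, new_sum=196+(-36)=160
Option C: A[7] 17->1, delta=-16, new_sum=196+(-16)=180 <-- matches target
Option D: A[5] 43->28, delta=-15, new_sum=196+(-15)=181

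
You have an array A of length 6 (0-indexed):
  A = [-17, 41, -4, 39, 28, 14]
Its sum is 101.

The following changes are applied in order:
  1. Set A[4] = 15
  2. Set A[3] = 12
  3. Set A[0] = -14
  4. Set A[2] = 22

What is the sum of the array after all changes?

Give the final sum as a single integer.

Initial sum: 101
Change 1: A[4] 28 -> 15, delta = -13, sum = 88
Change 2: A[3] 39 -> 12, delta = -27, sum = 61
Change 3: A[0] -17 -> -14, delta = 3, sum = 64
Change 4: A[2] -4 -> 22, delta = 26, sum = 90

Answer: 90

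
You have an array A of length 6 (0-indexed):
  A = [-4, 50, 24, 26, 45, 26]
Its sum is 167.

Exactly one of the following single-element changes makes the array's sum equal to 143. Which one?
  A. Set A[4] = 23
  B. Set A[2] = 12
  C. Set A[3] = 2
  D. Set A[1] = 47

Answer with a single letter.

Option A: A[4] 45->23, delta=-22, new_sum=167+(-22)=145
Option B: A[2] 24->12, delta=-12, new_sum=167+(-12)=155
Option C: A[3] 26->2, delta=-24, new_sum=167+(-24)=143 <-- matches target
Option D: A[1] 50->47, delta=-3, new_sum=167+(-3)=164

Answer: C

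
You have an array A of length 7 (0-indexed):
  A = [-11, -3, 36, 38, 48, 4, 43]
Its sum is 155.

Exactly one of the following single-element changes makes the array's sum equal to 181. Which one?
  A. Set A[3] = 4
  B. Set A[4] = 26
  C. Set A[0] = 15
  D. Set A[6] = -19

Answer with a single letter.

Answer: C

Derivation:
Option A: A[3] 38->4, delta=-34, new_sum=155+(-34)=121
Option B: A[4] 48->26, delta=-22, new_sum=155+(-22)=133
Option C: A[0] -11->15, delta=26, new_sum=155+(26)=181 <-- matches target
Option D: A[6] 43->-19, delta=-62, new_sum=155+(-62)=93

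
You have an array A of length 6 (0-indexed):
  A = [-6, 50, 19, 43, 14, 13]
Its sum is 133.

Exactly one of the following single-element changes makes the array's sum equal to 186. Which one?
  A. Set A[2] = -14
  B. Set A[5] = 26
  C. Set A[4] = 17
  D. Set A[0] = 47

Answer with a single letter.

Answer: D

Derivation:
Option A: A[2] 19->-14, delta=-33, new_sum=133+(-33)=100
Option B: A[5] 13->26, delta=13, new_sum=133+(13)=146
Option C: A[4] 14->17, delta=3, new_sum=133+(3)=136
Option D: A[0] -6->47, delta=53, new_sum=133+(53)=186 <-- matches target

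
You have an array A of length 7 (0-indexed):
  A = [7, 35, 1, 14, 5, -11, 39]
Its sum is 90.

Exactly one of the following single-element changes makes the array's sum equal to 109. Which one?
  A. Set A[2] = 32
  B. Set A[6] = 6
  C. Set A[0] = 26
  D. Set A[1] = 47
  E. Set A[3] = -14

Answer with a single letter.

Option A: A[2] 1->32, delta=31, new_sum=90+(31)=121
Option B: A[6] 39->6, delta=-33, new_sum=90+(-33)=57
Option C: A[0] 7->26, delta=19, new_sum=90+(19)=109 <-- matches target
Option D: A[1] 35->47, delta=12, new_sum=90+(12)=102
Option E: A[3] 14->-14, delta=-28, new_sum=90+(-28)=62

Answer: C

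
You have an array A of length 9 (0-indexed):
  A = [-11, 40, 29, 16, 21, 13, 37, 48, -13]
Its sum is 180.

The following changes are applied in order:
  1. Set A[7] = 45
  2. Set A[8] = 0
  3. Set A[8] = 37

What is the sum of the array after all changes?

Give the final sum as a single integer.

Initial sum: 180
Change 1: A[7] 48 -> 45, delta = -3, sum = 177
Change 2: A[8] -13 -> 0, delta = 13, sum = 190
Change 3: A[8] 0 -> 37, delta = 37, sum = 227

Answer: 227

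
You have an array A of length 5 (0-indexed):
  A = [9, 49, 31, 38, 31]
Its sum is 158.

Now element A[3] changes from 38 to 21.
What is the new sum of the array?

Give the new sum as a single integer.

Answer: 141

Derivation:
Old value at index 3: 38
New value at index 3: 21
Delta = 21 - 38 = -17
New sum = old_sum + delta = 158 + (-17) = 141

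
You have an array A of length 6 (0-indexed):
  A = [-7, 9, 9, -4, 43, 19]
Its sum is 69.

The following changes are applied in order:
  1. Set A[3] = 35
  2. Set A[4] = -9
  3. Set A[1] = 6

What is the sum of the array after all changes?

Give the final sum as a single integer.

Answer: 53

Derivation:
Initial sum: 69
Change 1: A[3] -4 -> 35, delta = 39, sum = 108
Change 2: A[4] 43 -> -9, delta = -52, sum = 56
Change 3: A[1] 9 -> 6, delta = -3, sum = 53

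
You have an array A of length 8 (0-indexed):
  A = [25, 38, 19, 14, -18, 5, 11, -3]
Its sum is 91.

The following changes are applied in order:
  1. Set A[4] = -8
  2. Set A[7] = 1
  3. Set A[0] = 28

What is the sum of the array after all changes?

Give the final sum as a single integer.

Answer: 108

Derivation:
Initial sum: 91
Change 1: A[4] -18 -> -8, delta = 10, sum = 101
Change 2: A[7] -3 -> 1, delta = 4, sum = 105
Change 3: A[0] 25 -> 28, delta = 3, sum = 108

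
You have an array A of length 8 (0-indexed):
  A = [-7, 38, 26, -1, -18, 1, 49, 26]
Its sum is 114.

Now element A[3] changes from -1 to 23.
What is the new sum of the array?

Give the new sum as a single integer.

Old value at index 3: -1
New value at index 3: 23
Delta = 23 - -1 = 24
New sum = old_sum + delta = 114 + (24) = 138

Answer: 138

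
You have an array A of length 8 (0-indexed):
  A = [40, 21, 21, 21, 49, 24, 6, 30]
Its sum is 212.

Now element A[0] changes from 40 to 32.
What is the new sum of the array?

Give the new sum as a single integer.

Answer: 204

Derivation:
Old value at index 0: 40
New value at index 0: 32
Delta = 32 - 40 = -8
New sum = old_sum + delta = 212 + (-8) = 204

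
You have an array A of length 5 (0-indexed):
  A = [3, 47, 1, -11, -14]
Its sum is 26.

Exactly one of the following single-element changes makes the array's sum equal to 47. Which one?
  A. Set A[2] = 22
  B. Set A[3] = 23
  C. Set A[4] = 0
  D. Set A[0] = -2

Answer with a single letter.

Answer: A

Derivation:
Option A: A[2] 1->22, delta=21, new_sum=26+(21)=47 <-- matches target
Option B: A[3] -11->23, delta=34, new_sum=26+(34)=60
Option C: A[4] -14->0, delta=14, new_sum=26+(14)=40
Option D: A[0] 3->-2, delta=-5, new_sum=26+(-5)=21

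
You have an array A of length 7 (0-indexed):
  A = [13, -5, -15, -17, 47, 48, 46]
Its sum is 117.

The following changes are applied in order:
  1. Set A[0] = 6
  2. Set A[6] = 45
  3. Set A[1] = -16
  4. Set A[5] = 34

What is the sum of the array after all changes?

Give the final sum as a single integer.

Initial sum: 117
Change 1: A[0] 13 -> 6, delta = -7, sum = 110
Change 2: A[6] 46 -> 45, delta = -1, sum = 109
Change 3: A[1] -5 -> -16, delta = -11, sum = 98
Change 4: A[5] 48 -> 34, delta = -14, sum = 84

Answer: 84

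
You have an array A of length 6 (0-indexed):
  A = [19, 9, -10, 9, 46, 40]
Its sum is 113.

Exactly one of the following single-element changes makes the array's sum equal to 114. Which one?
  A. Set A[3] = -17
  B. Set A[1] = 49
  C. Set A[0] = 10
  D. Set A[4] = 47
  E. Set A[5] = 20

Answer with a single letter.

Answer: D

Derivation:
Option A: A[3] 9->-17, delta=-26, new_sum=113+(-26)=87
Option B: A[1] 9->49, delta=40, new_sum=113+(40)=153
Option C: A[0] 19->10, delta=-9, new_sum=113+(-9)=104
Option D: A[4] 46->47, delta=1, new_sum=113+(1)=114 <-- matches target
Option E: A[5] 40->20, delta=-20, new_sum=113+(-20)=93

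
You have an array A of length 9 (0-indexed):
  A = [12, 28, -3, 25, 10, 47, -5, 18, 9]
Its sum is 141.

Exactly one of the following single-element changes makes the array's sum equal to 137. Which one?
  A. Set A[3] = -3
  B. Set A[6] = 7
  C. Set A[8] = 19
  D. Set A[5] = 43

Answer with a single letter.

Option A: A[3] 25->-3, delta=-28, new_sum=141+(-28)=113
Option B: A[6] -5->7, delta=12, new_sum=141+(12)=153
Option C: A[8] 9->19, delta=10, new_sum=141+(10)=151
Option D: A[5] 47->43, delta=-4, new_sum=141+(-4)=137 <-- matches target

Answer: D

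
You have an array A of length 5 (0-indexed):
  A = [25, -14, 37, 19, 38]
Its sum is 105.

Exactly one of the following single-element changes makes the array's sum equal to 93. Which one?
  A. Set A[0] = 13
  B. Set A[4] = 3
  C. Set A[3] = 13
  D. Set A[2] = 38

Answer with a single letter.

Option A: A[0] 25->13, delta=-12, new_sum=105+(-12)=93 <-- matches target
Option B: A[4] 38->3, delta=-35, new_sum=105+(-35)=70
Option C: A[3] 19->13, delta=-6, new_sum=105+(-6)=99
Option D: A[2] 37->38, delta=1, new_sum=105+(1)=106

Answer: A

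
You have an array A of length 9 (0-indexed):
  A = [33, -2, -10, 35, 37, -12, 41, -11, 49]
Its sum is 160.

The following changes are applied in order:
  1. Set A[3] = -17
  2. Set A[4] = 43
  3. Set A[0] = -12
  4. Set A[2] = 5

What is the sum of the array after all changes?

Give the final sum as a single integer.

Initial sum: 160
Change 1: A[3] 35 -> -17, delta = -52, sum = 108
Change 2: A[4] 37 -> 43, delta = 6, sum = 114
Change 3: A[0] 33 -> -12, delta = -45, sum = 69
Change 4: A[2] -10 -> 5, delta = 15, sum = 84

Answer: 84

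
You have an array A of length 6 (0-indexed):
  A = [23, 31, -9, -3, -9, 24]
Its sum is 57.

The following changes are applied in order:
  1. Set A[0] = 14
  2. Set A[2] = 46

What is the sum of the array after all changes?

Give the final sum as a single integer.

Initial sum: 57
Change 1: A[0] 23 -> 14, delta = -9, sum = 48
Change 2: A[2] -9 -> 46, delta = 55, sum = 103

Answer: 103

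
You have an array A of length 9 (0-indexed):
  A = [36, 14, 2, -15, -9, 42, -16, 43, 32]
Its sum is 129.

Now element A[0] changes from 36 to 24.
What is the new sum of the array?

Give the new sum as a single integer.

Old value at index 0: 36
New value at index 0: 24
Delta = 24 - 36 = -12
New sum = old_sum + delta = 129 + (-12) = 117

Answer: 117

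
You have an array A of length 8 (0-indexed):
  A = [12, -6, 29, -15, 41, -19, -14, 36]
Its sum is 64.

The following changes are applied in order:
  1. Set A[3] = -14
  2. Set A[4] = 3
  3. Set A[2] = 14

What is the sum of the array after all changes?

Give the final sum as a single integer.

Answer: 12

Derivation:
Initial sum: 64
Change 1: A[3] -15 -> -14, delta = 1, sum = 65
Change 2: A[4] 41 -> 3, delta = -38, sum = 27
Change 3: A[2] 29 -> 14, delta = -15, sum = 12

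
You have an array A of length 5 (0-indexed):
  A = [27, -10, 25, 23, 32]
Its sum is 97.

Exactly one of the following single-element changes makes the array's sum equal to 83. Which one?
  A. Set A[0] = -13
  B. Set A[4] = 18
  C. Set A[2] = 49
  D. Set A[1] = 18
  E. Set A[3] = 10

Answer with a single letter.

Option A: A[0] 27->-13, delta=-40, new_sum=97+(-40)=57
Option B: A[4] 32->18, delta=-14, new_sum=97+(-14)=83 <-- matches target
Option C: A[2] 25->49, delta=24, new_sum=97+(24)=121
Option D: A[1] -10->18, delta=28, new_sum=97+(28)=125
Option E: A[3] 23->10, delta=-13, new_sum=97+(-13)=84

Answer: B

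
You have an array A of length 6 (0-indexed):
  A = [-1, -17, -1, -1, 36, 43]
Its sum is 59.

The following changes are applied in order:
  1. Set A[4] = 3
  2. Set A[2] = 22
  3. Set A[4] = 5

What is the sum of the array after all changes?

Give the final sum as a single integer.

Initial sum: 59
Change 1: A[4] 36 -> 3, delta = -33, sum = 26
Change 2: A[2] -1 -> 22, delta = 23, sum = 49
Change 3: A[4] 3 -> 5, delta = 2, sum = 51

Answer: 51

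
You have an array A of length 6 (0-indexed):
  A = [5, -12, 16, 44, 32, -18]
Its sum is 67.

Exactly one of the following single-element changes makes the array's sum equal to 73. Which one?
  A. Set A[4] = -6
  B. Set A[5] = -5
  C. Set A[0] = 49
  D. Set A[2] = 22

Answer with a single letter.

Answer: D

Derivation:
Option A: A[4] 32->-6, delta=-38, new_sum=67+(-38)=29
Option B: A[5] -18->-5, delta=13, new_sum=67+(13)=80
Option C: A[0] 5->49, delta=44, new_sum=67+(44)=111
Option D: A[2] 16->22, delta=6, new_sum=67+(6)=73 <-- matches target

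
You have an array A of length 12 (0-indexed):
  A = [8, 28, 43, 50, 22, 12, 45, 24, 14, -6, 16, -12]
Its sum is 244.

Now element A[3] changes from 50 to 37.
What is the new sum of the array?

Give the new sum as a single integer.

Answer: 231

Derivation:
Old value at index 3: 50
New value at index 3: 37
Delta = 37 - 50 = -13
New sum = old_sum + delta = 244 + (-13) = 231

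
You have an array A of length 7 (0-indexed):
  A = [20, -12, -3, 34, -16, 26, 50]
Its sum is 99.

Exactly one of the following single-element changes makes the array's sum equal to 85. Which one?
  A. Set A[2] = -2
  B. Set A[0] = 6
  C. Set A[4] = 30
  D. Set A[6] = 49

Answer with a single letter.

Answer: B

Derivation:
Option A: A[2] -3->-2, delta=1, new_sum=99+(1)=100
Option B: A[0] 20->6, delta=-14, new_sum=99+(-14)=85 <-- matches target
Option C: A[4] -16->30, delta=46, new_sum=99+(46)=145
Option D: A[6] 50->49, delta=-1, new_sum=99+(-1)=98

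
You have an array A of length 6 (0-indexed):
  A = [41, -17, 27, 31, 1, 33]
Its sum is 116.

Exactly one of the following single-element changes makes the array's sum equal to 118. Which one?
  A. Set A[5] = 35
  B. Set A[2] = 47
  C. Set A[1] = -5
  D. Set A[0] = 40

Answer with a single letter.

Option A: A[5] 33->35, delta=2, new_sum=116+(2)=118 <-- matches target
Option B: A[2] 27->47, delta=20, new_sum=116+(20)=136
Option C: A[1] -17->-5, delta=12, new_sum=116+(12)=128
Option D: A[0] 41->40, delta=-1, new_sum=116+(-1)=115

Answer: A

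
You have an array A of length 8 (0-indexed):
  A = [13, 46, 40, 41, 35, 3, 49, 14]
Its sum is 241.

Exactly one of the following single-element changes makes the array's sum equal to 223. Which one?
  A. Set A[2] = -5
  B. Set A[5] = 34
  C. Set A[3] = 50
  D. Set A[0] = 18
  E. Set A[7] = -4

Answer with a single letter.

Option A: A[2] 40->-5, delta=-45, new_sum=241+(-45)=196
Option B: A[5] 3->34, delta=31, new_sum=241+(31)=272
Option C: A[3] 41->50, delta=9, new_sum=241+(9)=250
Option D: A[0] 13->18, delta=5, new_sum=241+(5)=246
Option E: A[7] 14->-4, delta=-18, new_sum=241+(-18)=223 <-- matches target

Answer: E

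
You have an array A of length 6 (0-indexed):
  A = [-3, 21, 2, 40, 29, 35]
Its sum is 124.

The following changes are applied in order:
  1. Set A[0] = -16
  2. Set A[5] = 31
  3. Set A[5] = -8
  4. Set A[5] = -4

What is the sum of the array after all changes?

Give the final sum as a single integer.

Initial sum: 124
Change 1: A[0] -3 -> -16, delta = -13, sum = 111
Change 2: A[5] 35 -> 31, delta = -4, sum = 107
Change 3: A[5] 31 -> -8, delta = -39, sum = 68
Change 4: A[5] -8 -> -4, delta = 4, sum = 72

Answer: 72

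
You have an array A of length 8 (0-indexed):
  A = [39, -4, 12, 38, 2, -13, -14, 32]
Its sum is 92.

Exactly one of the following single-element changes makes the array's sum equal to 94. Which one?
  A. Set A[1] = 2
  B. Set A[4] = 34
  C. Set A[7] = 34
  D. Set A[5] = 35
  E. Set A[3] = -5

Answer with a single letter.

Option A: A[1] -4->2, delta=6, new_sum=92+(6)=98
Option B: A[4] 2->34, delta=32, new_sum=92+(32)=124
Option C: A[7] 32->34, delta=2, new_sum=92+(2)=94 <-- matches target
Option D: A[5] -13->35, delta=48, new_sum=92+(48)=140
Option E: A[3] 38->-5, delta=-43, new_sum=92+(-43)=49

Answer: C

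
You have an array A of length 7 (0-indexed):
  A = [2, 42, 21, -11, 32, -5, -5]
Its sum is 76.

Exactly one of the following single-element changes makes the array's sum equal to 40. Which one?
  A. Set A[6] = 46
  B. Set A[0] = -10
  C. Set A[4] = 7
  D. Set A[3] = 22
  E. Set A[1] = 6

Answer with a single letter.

Option A: A[6] -5->46, delta=51, new_sum=76+(51)=127
Option B: A[0] 2->-10, delta=-12, new_sum=76+(-12)=64
Option C: A[4] 32->7, delta=-25, new_sum=76+(-25)=51
Option D: A[3] -11->22, delta=33, new_sum=76+(33)=109
Option E: A[1] 42->6, delta=-36, new_sum=76+(-36)=40 <-- matches target

Answer: E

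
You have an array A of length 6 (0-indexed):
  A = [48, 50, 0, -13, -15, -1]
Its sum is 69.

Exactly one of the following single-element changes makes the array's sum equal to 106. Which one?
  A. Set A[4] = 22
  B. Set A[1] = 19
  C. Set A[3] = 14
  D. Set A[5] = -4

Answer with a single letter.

Answer: A

Derivation:
Option A: A[4] -15->22, delta=37, new_sum=69+(37)=106 <-- matches target
Option B: A[1] 50->19, delta=-31, new_sum=69+(-31)=38
Option C: A[3] -13->14, delta=27, new_sum=69+(27)=96
Option D: A[5] -1->-4, delta=-3, new_sum=69+(-3)=66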